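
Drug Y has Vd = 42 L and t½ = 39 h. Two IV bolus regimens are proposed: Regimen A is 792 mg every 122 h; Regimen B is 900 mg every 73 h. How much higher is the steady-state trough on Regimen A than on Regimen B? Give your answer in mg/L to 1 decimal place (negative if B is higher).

Regimen A: f = (1/2)^(122/39) ≈ 0.1144; Cmin,ss = (792/42)·f/(1−f) ≈ 2.436 mg/L.
Regimen B: f = (1/2)^(73/39) ≈ 0.2732; Cmin,ss = (900/42)·f/(1−f) ≈ 8.055 mg/L.
Difference ≈ 2.436 − 8.055 ≈ -5.619 mg/L.

-5.6 mg/L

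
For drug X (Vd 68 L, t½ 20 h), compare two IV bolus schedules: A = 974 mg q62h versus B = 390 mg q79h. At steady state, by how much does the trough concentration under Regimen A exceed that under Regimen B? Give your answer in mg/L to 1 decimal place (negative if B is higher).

1.5 mg/L

Regimen A: f = (1/2)^(62/20) ≈ 0.1166; Cmin,ss = (974/68)·f/(1−f) ≈ 1.891 mg/L.
Regimen B: f = (1/2)^(79/20) ≈ 0.0647; Cmin,ss = (390/68)·f/(1−f) ≈ 0.397 mg/L.
Difference ≈ 1.891 − 0.397 ≈ 1.494 mg/L.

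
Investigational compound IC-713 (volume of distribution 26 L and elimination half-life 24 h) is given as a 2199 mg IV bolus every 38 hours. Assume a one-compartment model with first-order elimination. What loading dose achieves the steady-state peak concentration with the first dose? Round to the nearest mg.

f = (1/2)^(38/24) ≈ 0.333710; accumulation ratio R = 1/(1−f) ≈ 1.50085.
Loading dose to hit Cmax,ss on first dose: D_load = D_maint·R ≈ 2199 × 1.50085 ≈ 3300.37 mg.

3300 mg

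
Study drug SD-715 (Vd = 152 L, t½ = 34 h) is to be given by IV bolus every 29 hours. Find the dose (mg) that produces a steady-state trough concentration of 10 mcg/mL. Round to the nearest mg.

τ/t½ = 29/34 ≈ 0.85294, so f = (1/2)^(29/34) ≈ 0.553655.
Cmin,ss = (D/Vd)·f/(1−f), so D = Cmin,ss·Vd·(1−f)/f.
D = 10 × 152 × (1−f)/f ≈ 10 × 152 × 0.80618 ≈ 1225.39 mg.

1225 mg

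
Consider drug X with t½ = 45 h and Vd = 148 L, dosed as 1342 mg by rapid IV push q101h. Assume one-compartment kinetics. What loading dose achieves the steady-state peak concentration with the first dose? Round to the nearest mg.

f = (1/2)^(101/45) ≈ 0.211035; accumulation ratio R = 1/(1−f) ≈ 1.26748.
Loading dose to hit Cmax,ss on first dose: D_load = D_maint·R ≈ 1342 × 1.26748 ≈ 1700.96 mg.

1701 mg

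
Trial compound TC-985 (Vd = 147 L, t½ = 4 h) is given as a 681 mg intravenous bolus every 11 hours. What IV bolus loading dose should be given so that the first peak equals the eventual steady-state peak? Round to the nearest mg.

f = (1/2)^(11/4) ≈ 0.148651; accumulation ratio R = 1/(1−f) ≈ 1.17461.
Loading dose to hit Cmax,ss on first dose: D_load = D_maint·R ≈ 681 × 1.17461 ≈ 799.91 mg.

800 mg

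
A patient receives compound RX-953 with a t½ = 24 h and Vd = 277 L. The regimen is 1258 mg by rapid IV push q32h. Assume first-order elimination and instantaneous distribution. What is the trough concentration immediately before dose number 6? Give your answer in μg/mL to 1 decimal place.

3.0 μg/mL

f = (1/2)^(τ/t½) = (1/2)^(32/24) ≈ 0.3969.
C₀ = D/Vd = 1258/277 ≈ 4.542 μg/mL.
Before the 6th dose, 5 doses have been given. Superposition: Cmin = C₀·(f + f² + … + f^5).
≈ 4.542 × (0.3969 + 0.1575 + 0.0625 + 0.0248 + 0.0098) ≈ 4.542 × 0.6515 ≈ 2.959 μg/mL.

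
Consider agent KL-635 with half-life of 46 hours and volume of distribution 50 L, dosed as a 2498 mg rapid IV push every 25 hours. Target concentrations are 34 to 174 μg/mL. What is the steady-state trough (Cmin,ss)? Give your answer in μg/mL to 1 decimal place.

109.2 μg/mL

Over one 25-h interval, 25/46 ≈ 0.54348 half-lives elapse, leaving f ≈ 0.6861 of each dose.
At steady state, accumulation factor R = 1/(1 − e^(−kτ)) ≈ 3.1857.
Each bolus raises the concentration by D/Vd = 2498/50 ≈ 49.960 μg/mL.
Cmax,ss = C₀/(1 − f) ≈ 49.960/0.3139 ≈ 159.159 μg/mL.
Steady-state trough Cmin,ss = Cmax,ss·f ≈ 159.159 × 0.6861 ≈ 109.199 μg/mL.
Trough 109.2 μg/mL vs MEC 34 μg/mL: adequate.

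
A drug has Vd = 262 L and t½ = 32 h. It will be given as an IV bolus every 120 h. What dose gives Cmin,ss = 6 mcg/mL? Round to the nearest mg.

τ/t½ = 120/32 ≈ 3.75, so f = (1/2)^(120/32) ≈ 0.074325.
Cmin,ss = (D/Vd)·f/(1−f), so D = Cmin,ss·Vd·(1−f)/f.
D = 6 × 262 × (1−f)/f ≈ 6 × 262 × 12.45442 ≈ 19578.35 mg.

19578 mg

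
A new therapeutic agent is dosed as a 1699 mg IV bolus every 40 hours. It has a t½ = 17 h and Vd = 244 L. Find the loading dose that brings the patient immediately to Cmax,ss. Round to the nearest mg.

f = (1/2)^(40/17) ≈ 0.195747; accumulation ratio R = 1/(1−f) ≈ 1.24339.
Loading dose to hit Cmax,ss on first dose: D_load = D_maint·R ≈ 1699 × 1.24339 ≈ 2112.52 mg.

2113 mg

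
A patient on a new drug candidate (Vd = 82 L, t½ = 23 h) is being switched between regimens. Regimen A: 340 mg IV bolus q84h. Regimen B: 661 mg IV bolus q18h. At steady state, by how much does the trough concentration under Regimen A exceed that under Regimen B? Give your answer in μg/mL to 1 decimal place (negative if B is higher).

-10.8 μg/mL

Regimen A: f = (1/2)^(84/23) ≈ 0.0795; Cmin,ss = (340/82)·f/(1−f) ≈ 0.358 μg/mL.
Regimen B: f = (1/2)^(18/23) ≈ 0.5813; Cmin,ss = (661/82)·f/(1−f) ≈ 11.191 μg/mL.
Difference ≈ 0.358 − 11.191 ≈ -10.833 μg/mL.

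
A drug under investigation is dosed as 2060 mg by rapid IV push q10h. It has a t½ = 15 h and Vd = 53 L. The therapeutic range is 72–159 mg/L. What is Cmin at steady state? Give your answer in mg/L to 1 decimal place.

Over one 10-h interval, 10/15 ≈ 0.66667 half-lives elapse, leaving f ≈ 0.6300 of each dose.
Each bolus raises the concentration by D/Vd = 2060/53 ≈ 38.868 mg/L.
Steady-state trough Cmin,ss = C₀·f/(1−f) ≈ 38.868 × 0.6300/0.3700 ≈ 66.181 mg/L.
Trough 66.2 mg/L vs MEC 72 mg/L: subtherapeutic.

66.2 mg/L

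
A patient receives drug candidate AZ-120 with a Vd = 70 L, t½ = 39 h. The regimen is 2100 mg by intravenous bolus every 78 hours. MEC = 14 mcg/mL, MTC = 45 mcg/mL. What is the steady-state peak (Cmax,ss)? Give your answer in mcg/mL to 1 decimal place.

40.0 mcg/mL

The dosing interval is 2 half-lives, so f = 2^(−2) = 0.25.
Accumulation ratio R = 1/(1 − f) = 1/0.75 = 4/3.
Single-dose peak C₀ = D/Vd = 2100/70 = 30 mcg/mL.
Steady-state peak Cmax,ss = C₀·R = 30 × 4/3 ≈ 40.000 mcg/mL.
Peak 40.0 mcg/mL vs MTC 45 mcg/mL: below toxic threshold.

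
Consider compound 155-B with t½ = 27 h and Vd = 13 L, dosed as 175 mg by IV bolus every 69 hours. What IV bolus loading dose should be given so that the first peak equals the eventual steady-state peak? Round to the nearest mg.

211 mg

f = (1/2)^(69/27) ≈ 0.170099; accumulation ratio R = 1/(1−f) ≈ 1.20496.
Loading dose to hit Cmax,ss on first dose: D_load = D_maint·R ≈ 175 × 1.20496 ≈ 210.87 mg.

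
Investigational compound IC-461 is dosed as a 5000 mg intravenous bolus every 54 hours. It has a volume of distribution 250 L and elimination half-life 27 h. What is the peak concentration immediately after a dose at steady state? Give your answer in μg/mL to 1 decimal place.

The dosing interval is 2 half-lives, so f = 2^(−2) = 0.25.
At steady state, R = 1/(1 − 0.25) = 4/3.
Single-dose peak C₀ = D/Vd = 5000/250 = 20 μg/mL.
Steady-state peak Cmax,ss = C₀·R = 20 × 4/3 ≈ 26.667 μg/mL.

26.7 μg/mL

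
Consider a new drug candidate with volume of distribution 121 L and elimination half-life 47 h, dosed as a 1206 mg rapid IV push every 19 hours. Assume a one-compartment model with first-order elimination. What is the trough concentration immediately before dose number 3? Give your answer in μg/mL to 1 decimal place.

13.2 μg/mL

f = (1/2)^(τ/t½) = (1/2)^(19/47) ≈ 0.7556.
C₀ = D/Vd = 1206/121 ≈ 9.967 μg/mL.
Before the 3rd dose, 2 doses have been given. Superposition: Cmin = C₀·(f + f²).
≈ 9.967 × (0.7556 + 0.5709) ≈ 9.967 × 1.3265 ≈ 13.221 μg/mL.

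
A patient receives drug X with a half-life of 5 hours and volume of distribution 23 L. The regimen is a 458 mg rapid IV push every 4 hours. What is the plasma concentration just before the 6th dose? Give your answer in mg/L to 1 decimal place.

f = (1/2)^(τ/t½) = (1/2)^(4/5) ≈ 0.5743.
C₀ = D/Vd = 458/23 ≈ 19.913 mg/L.
Before the 6th dose, 5 doses have been given. Superposition: Cmin = C₀·(f + f² + … + f^5).
≈ 19.913 × (0.5743 + 0.3298 + 0.1894 + 0.1088 + 0.0625) ≈ 19.913 × 1.2648 ≈ 25.186 mg/L.

25.2 mg/L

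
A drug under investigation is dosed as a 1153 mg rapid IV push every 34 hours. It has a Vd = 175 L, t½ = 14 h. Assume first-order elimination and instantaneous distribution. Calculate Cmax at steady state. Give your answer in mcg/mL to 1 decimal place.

8.1 mcg/mL

Over one 34-h interval, 34/14 ≈ 2.4286 half-lives elapse, leaving f ≈ 0.1857 of each dose.
Accumulation ratio R = 1/(1 − f) ≈ 1/0.8143 ≈ 1.2280.
Each bolus raises the concentration by D/Vd = 1153/175 ≈ 6.589 mcg/mL.
Steady-state peak Cmax,ss = C₀·R ≈ 6.589 × 1.2280 ≈ 8.091 mcg/mL.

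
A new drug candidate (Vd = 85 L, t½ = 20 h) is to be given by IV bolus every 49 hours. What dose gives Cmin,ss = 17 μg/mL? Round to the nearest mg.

τ/t½ = 49/20 ≈ 2.45, so f = (1/2)^(49/20) ≈ 0.183011.
Cmin,ss = (D/Vd)·f/(1−f), so D = Cmin,ss·Vd·(1−f)/f.
D = 17 × 85 × (1−f)/f ≈ 17 × 85 × 4.46415 ≈ 6450.70 mg.

6451 mg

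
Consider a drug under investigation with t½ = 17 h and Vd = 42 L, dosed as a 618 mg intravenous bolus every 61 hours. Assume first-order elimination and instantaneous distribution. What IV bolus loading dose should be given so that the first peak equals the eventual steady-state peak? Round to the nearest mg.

674 mg

f = (1/2)^(61/17) ≈ 0.083145; accumulation ratio R = 1/(1−f) ≈ 1.09069.
Loading dose to hit Cmax,ss on first dose: D_load = D_maint·R ≈ 618 × 1.09069 ≈ 674.05 mg.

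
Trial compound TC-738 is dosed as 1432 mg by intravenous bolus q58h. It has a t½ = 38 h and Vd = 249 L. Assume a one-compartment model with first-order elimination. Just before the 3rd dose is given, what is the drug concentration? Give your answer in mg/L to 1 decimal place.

2.7 mg/L

f = (1/2)^(τ/t½) = (1/2)^(58/38) ≈ 0.3472.
C₀ = D/Vd = 1432/249 ≈ 5.751 mg/L.
Before the 3rd dose, 2 doses have been given. Superposition: Cmin = C₀·(f + f²).
≈ 5.751 × (0.3472 + 0.1205) ≈ 5.751 × 0.4677 ≈ 2.690 mg/L.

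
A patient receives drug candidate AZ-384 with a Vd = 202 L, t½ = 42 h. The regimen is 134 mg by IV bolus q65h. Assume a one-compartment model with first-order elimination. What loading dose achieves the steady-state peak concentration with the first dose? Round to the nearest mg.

f = (1/2)^(65/42) ≈ 0.342074; accumulation ratio R = 1/(1−f) ≈ 1.51993.
Loading dose to hit Cmax,ss on first dose: D_load = D_maint·R ≈ 134 × 1.51993 ≈ 203.67 mg.

204 mg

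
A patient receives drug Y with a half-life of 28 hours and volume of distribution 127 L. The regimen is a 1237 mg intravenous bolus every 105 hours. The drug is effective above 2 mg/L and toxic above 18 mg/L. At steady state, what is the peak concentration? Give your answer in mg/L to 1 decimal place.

τ/t½ = 105/28 ≈ 3.75, so fraction remaining f = (1/2)^(105/28) ≈ 0.0743.
Accumulation ratio R = 1/(1 − f) ≈ 1/0.9257 ≈ 1.0803.
Single-dose peak C₀ = D/Vd = 1237/127 ≈ 9.740 mg/L.
Cmax,ss = C₀/(1 − f) ≈ 9.740/0.9257 ≈ 10.522 mg/L.
Peak 10.5 mg/L vs MTC 18 mg/L: below toxic threshold.

10.5 mg/L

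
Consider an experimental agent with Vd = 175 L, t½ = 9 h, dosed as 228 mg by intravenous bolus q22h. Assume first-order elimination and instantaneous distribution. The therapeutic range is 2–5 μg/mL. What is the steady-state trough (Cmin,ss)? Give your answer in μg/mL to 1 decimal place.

k = ln2/t½ = ln2/9 ≈ 0.077016 h⁻¹; fraction remaining f = e^(−kτ) = e^(−0.077016×22) ≈ 0.1837.
At steady state, accumulation factor R = 1/(1 − e^(−kτ)) ≈ 1.2250.
Single-dose peak C₀ = D/Vd = 228/175 ≈ 1.303 μg/mL.
Cmax,ss = C₀/(1 − f) ≈ 1.303/0.8163 ≈ 1.596 μg/mL.
One interval later, Cmin,ss = Cmax,ss·e^(−kτ) ≈ 1.596 × 0.1837 ≈ 0.293 μg/mL.
Trough 0.3 μg/mL vs MEC 2 μg/mL: subtherapeutic.

0.3 μg/mL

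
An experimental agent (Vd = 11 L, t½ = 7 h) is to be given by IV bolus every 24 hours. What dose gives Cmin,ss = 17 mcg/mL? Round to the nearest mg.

1826 mg

τ/t½ = 24/7 ≈ 3.4286, so f = (1/2)^(24/7) ≈ 0.092875.
Cmin,ss = (D/Vd)·f/(1−f), so D = Cmin,ss·Vd·(1−f)/f.
D = 17 × 11 × (1−f)/f ≈ 17 × 11 × 9.76716 ≈ 1826.46 mg.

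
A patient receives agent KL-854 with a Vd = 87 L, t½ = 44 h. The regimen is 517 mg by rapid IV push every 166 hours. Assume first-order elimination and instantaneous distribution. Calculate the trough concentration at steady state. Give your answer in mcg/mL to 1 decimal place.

0.5 mcg/mL

τ/t½ = 166/44 ≈ 3.7727, so fraction remaining f = (1/2)^(166/44) ≈ 0.0732.
Accumulation ratio R = 1/(1 − f) ≈ 1/0.9268 ≈ 1.0790.
Single-dose peak C₀ = D/Vd = 517/87 ≈ 5.943 mcg/mL.
Cmax,ss = C₀/(1 − f) ≈ 5.943/0.9268 ≈ 6.412 mcg/mL.
One interval later, Cmin,ss = Cmax,ss·e^(−kτ) ≈ 6.412 × 0.0732 ≈ 0.469 mcg/mL.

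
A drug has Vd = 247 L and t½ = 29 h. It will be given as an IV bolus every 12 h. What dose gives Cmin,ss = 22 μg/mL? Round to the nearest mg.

τ/t½ = 12/29 ≈ 0.41379, so f = (1/2)^(12/29) ≈ 0.750647.
Cmin,ss = (D/Vd)·f/(1−f), so D = Cmin,ss·Vd·(1−f)/f.
D = 22 × 247 × (1−f)/f ≈ 22 × 247 × 0.33218 ≈ 1805.07 mg.

1805 mg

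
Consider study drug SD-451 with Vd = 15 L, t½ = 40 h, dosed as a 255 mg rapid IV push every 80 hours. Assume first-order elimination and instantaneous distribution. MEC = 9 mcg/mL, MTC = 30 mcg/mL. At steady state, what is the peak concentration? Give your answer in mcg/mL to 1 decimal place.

22.7 mcg/mL

The dosing interval is 2 half-lives, so f = 2^(−2) = 0.25.
At steady state, R = 1/(1 − 0.25) = 4/3.
Single-dose peak C₀ = D/Vd = 255/15 = 17 mcg/mL.
Steady-state peak Cmax,ss = C₀·R = 17 × 4/3 ≈ 22.667 mcg/mL.
Peak 22.7 mcg/mL vs MTC 30 mcg/mL: below toxic threshold.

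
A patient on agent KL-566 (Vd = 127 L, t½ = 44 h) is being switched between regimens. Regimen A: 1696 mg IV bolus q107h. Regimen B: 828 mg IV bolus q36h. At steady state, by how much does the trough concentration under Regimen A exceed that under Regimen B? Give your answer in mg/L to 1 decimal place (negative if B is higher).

Regimen A: f = (1/2)^(107/44) ≈ 0.1853; Cmin,ss = (1696/127)·f/(1−f) ≈ 3.037 mg/L.
Regimen B: f = (1/2)^(36/44) ≈ 0.5672; Cmin,ss = (828/127)·f/(1−f) ≈ 8.544 mg/L.
Difference ≈ 3.037 − 8.544 ≈ -5.507 mg/L.

-5.5 mg/L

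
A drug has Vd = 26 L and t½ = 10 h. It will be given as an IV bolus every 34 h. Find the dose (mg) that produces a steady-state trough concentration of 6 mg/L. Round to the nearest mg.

τ/t½ = 34/10 ≈ 3.4, so f = (1/2)^(34/10) ≈ 0.094732.
Cmin,ss = (D/Vd)·f/(1−f), so D = Cmin,ss·Vd·(1−f)/f.
D = 6 × 26 × (1−f)/f ≈ 6 × 26 × 9.55610 ≈ 1490.75 mg.

1491 mg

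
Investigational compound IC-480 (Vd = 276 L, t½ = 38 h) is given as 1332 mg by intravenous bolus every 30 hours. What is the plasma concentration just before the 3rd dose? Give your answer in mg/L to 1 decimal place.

4.4 mg/L

f = (1/2)^(τ/t½) = (1/2)^(30/38) ≈ 0.5786.
C₀ = D/Vd = 1332/276 ≈ 4.826 mg/L.
Before the 3rd dose, 2 doses have been given. Superposition: Cmin = C₀·(f + f²).
≈ 4.826 × (0.5786 + 0.3348) ≈ 4.826 × 0.9134 ≈ 4.408 mg/L.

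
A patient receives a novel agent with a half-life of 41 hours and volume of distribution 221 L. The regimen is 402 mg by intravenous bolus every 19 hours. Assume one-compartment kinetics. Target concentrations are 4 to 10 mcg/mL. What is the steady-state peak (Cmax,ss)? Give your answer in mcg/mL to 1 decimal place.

6.6 mcg/mL

Over one 19-h interval, 19/41 ≈ 0.46341 half-lives elapse, leaving f ≈ 0.7253 of each dose.
At steady state, accumulation factor R = 1/(1 − e^(−kτ)) ≈ 3.6403.
Single-dose peak C₀ = D/Vd = 402/221 ≈ 1.819 mcg/mL.
Steady-state peak Cmax,ss = C₀·R ≈ 1.819 × 3.6403 ≈ 6.622 mcg/mL.
Peak 6.6 mcg/mL vs MTC 10 mcg/mL: below toxic threshold.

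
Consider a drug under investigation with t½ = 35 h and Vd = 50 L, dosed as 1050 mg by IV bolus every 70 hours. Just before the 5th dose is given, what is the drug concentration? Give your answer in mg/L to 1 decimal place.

7.0 mg/L

f = (1/2)^(τ/t½) = (1/2)^(70/35) ≈ 0.2500.
C₀ = D/Vd = 1050/50 ≈ 21.000 mg/L.
Before the 5th dose, 4 doses have been given. Superposition: Cmin = C₀·(f + f² + … + f^4).
≈ 21.000 × (0.2500 + 0.0625 + 0.0156 + 0.0039) ≈ 21.000 × 0.3320 ≈ 6.972 mg/L.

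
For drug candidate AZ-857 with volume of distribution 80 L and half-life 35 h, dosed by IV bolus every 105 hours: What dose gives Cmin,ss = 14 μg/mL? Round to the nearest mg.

7840 mg

τ/t½ = 105/35 ≈ 3, so f = (1/2)^(105/35) ≈ 0.125000.
Cmin,ss = (D/Vd)·f/(1−f), so D = Cmin,ss·Vd·(1−f)/f.
D = 14 × 80 × (1−f)/f ≈ 14 × 80 × 7.00000 ≈ 7840.00 mg.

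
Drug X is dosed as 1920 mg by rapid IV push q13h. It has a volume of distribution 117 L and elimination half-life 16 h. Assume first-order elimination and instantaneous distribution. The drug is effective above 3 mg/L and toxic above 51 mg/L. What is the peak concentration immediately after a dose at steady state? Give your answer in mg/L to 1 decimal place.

38.1 mg/L

k = ln2/t½ = ln2/16 ≈ 0.043322 h⁻¹; fraction remaining f = e^(−kτ) = e^(−0.043322×13) ≈ 0.5694.
Accumulation ratio R = 1/(1 − f) ≈ 1/0.4306 ≈ 2.3223.
Single-dose peak C₀ = D/Vd = 1920/117 ≈ 16.410 mg/L.
Cmax,ss = C₀/(1 − f) ≈ 16.410/0.4306 ≈ 38.110 mg/L.
Peak 38.1 mg/L vs MTC 51 mg/L: below toxic threshold.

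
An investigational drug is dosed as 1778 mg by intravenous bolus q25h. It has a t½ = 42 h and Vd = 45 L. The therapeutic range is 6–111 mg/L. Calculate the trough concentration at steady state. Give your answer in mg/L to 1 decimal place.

Over one 25-h interval, 25/42 ≈ 0.59524 half-lives elapse, leaving f ≈ 0.6619 of each dose.
At steady state, accumulation factor R = 1/(1 − e^(−kτ)) ≈ 2.9577.
Single-dose peak C₀ = D/Vd = 1778/45 ≈ 39.511 mg/L.
Steady-state peak Cmax,ss = C₀·R ≈ 39.511 × 2.9577 ≈ 116.862 mg/L.
Steady-state trough Cmin,ss = Cmax,ss·f ≈ 116.862 × 0.6619 ≈ 77.351 mg/L.
Trough 77.4 mg/L vs MEC 6 mg/L: adequate.

77.4 mg/L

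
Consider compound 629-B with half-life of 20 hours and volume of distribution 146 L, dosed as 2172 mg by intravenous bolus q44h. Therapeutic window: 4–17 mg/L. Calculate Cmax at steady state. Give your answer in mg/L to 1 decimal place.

19.0 mg/L

k = ln2/t½ = ln2/20 ≈ 0.034657 h⁻¹; fraction remaining f = e^(−kτ) = e^(−0.034657×44) ≈ 0.2176.
At steady state, accumulation factor R = 1/(1 − e^(−kτ)) ≈ 1.2781.
Single-dose peak C₀ = D/Vd = 2172/146 ≈ 14.877 mg/L.
Cmax,ss = C₀/(1 − f) ≈ 14.877/0.7824 ≈ 19.015 mg/L.
Peak 19.0 mg/L vs MTC 17 mg/L: exceeds toxic threshold.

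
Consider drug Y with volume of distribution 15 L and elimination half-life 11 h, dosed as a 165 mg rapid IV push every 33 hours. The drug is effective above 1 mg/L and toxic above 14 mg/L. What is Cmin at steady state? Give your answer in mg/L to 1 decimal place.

1.6 mg/L

τ = 33 h = 3 half-lives, so f = (1/2)^3 = 0.125.
At steady state, R = 1/(1 − 0.125) = 8/7.
Single-dose peak C₀ = D/Vd = 165/15 = 11 mg/L.
Steady-state peak Cmax,ss = C₀·R = 11 × 8/7 ≈ 12.571 mg/L.
Steady-state trough Cmin,ss = Cmax,ss·f ≈ 12.571 × 0.125 ≈ 1.571 mg/L.
Trough 1.6 mg/L vs MEC 1 mg/L: adequate.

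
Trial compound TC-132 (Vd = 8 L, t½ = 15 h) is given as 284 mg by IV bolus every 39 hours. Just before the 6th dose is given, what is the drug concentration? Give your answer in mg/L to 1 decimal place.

7.0 mg/L

f = (1/2)^(τ/t½) = (1/2)^(39/15) ≈ 0.1649.
C₀ = D/Vd = 284/8 ≈ 35.500 mg/L.
Before the 6th dose, 5 doses have been given. Superposition: Cmin = C₀·(f + f² + … + f^5).
≈ 35.500 × (0.1649 + 0.0272 + 0.0045 + 0.0007 + 0.0001) ≈ 35.500 × 0.1974 ≈ 7.008 mg/L.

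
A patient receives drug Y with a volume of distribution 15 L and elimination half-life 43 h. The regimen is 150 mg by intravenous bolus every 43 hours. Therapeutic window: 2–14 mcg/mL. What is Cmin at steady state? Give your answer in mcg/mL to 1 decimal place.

The dosing interval is 1 half-life, so f = 2^(−1) = 0.5.
Accumulation ratio R = 1/(1 − f) = 1/0.5 = 2/1.
Single-dose peak C₀ = D/Vd = 150/15 = 10 mcg/mL.
Steady-state peak Cmax,ss = C₀·R = 10 × 2/1 ≈ 20.000 mcg/mL.
Steady-state trough Cmin,ss = Cmax,ss·f ≈ 20.000 × 0.5 ≈ 10.000 mcg/mL.
Trough 10.0 mcg/mL vs MEC 2 mcg/mL: adequate.

10.0 mcg/mL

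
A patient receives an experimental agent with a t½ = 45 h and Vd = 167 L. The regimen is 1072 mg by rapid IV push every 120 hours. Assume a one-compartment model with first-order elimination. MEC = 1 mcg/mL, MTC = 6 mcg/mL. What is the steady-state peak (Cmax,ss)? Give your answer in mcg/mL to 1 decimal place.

k = ln2/t½ = ln2/45 ≈ 0.015403 h⁻¹; fraction remaining f = e^(−kτ) = e^(−0.015403×120) ≈ 0.1575.
At steady state, accumulation factor R = 1/(1 − e^(−kτ)) ≈ 1.1869.
Single-dose peak C₀ = D/Vd = 1072/167 ≈ 6.419 mcg/mL.
Steady-state peak Cmax,ss = C₀·R ≈ 6.419 × 1.1869 ≈ 7.619 mcg/mL.
Peak 7.6 mcg/mL vs MTC 6 mcg/mL: exceeds toxic threshold.

7.6 mcg/mL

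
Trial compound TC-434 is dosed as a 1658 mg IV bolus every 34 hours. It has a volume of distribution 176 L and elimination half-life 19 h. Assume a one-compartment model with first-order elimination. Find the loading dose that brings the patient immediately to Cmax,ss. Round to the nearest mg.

2333 mg

f = (1/2)^(34/19) ≈ 0.289278; accumulation ratio R = 1/(1−f) ≈ 1.40702.
Loading dose to hit Cmax,ss on first dose: D_load = D_maint·R ≈ 1658 × 1.40702 ≈ 2332.84 mg.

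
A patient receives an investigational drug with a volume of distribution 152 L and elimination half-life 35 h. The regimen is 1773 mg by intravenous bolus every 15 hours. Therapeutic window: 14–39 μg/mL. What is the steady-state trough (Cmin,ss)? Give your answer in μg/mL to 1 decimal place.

33.7 μg/mL

k = ln2/t½ = ln2/35 ≈ 0.019804 h⁻¹; fraction remaining f = e^(−kτ) = e^(−0.019804×15) ≈ 0.7430.
Accumulation ratio R = 1/(1 − f) ≈ 1/0.2570 ≈ 3.8911.
Single-dose peak C₀ = D/Vd = 1773/152 ≈ 11.664 μg/mL.
Cmax,ss = C₀/(1 − f) ≈ 11.664/0.2570 ≈ 45.385 μg/mL.
Steady-state trough Cmin,ss = Cmax,ss·f ≈ 45.385 × 0.7430 ≈ 33.721 μg/mL.
Trough 33.7 μg/mL vs MEC 14 μg/mL: adequate.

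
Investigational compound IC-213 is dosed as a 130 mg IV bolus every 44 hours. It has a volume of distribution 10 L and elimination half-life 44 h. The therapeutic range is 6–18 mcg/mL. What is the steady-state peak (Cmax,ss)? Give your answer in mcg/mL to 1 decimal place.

26.0 mcg/mL

τ = 44 h = 1 half-life, so f = (1/2)^1 = 0.5.
At steady state, R = 1/(1 − 0.5) = 2/1.
Single-dose peak C₀ = D/Vd = 130/10 = 13 mcg/mL.
Steady-state peak Cmax,ss = C₀·R = 13 × 2/1 ≈ 26.000 mcg/mL.
Peak 26.0 mcg/mL vs MTC 18 mcg/mL: exceeds toxic threshold.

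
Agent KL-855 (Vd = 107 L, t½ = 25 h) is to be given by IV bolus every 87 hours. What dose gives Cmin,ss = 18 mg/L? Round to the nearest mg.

19564 mg

τ/t½ = 87/25 ≈ 3.48, so f = (1/2)^(87/25) ≈ 0.089622.
Cmin,ss = (D/Vd)·f/(1−f), so D = Cmin,ss·Vd·(1−f)/f.
D = 18 × 107 × (1−f)/f ≈ 18 × 107 × 10.15797 ≈ 19564.25 mg.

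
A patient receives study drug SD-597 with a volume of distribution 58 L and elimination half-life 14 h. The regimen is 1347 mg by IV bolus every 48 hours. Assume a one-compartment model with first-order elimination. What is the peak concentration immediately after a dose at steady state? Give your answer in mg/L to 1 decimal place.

25.6 mg/L

τ/t½ = 48/14 ≈ 3.4286, so fraction remaining f = (1/2)^(48/14) ≈ 0.0929.
Accumulation ratio R = 1/(1 − f) ≈ 1/0.9071 ≈ 1.1024.
Single-dose peak C₀ = D/Vd = 1347/58 ≈ 23.224 mg/L.
Steady-state peak Cmax,ss = C₀·R ≈ 23.224 × 1.1024 ≈ 25.602 mg/L.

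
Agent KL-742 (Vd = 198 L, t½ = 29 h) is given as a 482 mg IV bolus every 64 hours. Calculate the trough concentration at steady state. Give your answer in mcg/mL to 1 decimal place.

τ/t½ = 64/29 ≈ 2.2069, so fraction remaining f = (1/2)^(64/29) ≈ 0.2166.
Single-dose peak C₀ = D/Vd = 482/198 ≈ 2.434 mcg/mL.
Steady-state trough Cmin,ss = C₀·f/(1−f) ≈ 2.434 × 0.2166/0.7834 ≈ 0.673 mcg/mL.

0.7 mcg/mL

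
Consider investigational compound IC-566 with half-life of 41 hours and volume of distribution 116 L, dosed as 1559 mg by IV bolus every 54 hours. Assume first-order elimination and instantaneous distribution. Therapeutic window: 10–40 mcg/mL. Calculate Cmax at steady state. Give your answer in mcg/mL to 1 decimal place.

Over one 54-h interval, 54/41 ≈ 1.3171 half-lives elapse, leaving f ≈ 0.4013 of each dose.
At steady state, accumulation factor R = 1/(1 − e^(−kτ)) ≈ 1.6703.
Each bolus raises the concentration by D/Vd = 1559/116 ≈ 13.440 mcg/mL.
Steady-state peak Cmax,ss = C₀·R ≈ 13.440 × 1.6703 ≈ 22.449 mcg/mL.
Peak 22.4 mcg/mL vs MTC 40 mcg/mL: below toxic threshold.

22.4 mcg/mL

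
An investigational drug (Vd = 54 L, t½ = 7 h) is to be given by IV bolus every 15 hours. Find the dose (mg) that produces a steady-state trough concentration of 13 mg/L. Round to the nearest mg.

τ/t½ = 15/7 ≈ 2.1429, so f = (1/2)^(15/7) ≈ 0.226431.
Cmin,ss = (D/Vd)·f/(1−f), so D = Cmin,ss·Vd·(1−f)/f.
D = 13 × 54 × (1−f)/f ≈ 13 × 54 × 3.41636 ≈ 2398.28 mg.

2398 mg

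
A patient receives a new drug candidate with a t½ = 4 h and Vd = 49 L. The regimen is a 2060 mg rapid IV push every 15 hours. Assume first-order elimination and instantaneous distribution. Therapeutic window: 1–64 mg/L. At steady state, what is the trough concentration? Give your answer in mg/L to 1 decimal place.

3.4 mg/L

Over one 15-h interval, 15/4 ≈ 3.75 half-lives elapse, leaving f ≈ 0.0743 of each dose.
Single-dose peak C₀ = D/Vd = 2060/49 ≈ 42.041 mg/L.
Steady-state trough Cmin,ss = C₀·f/(1−f) ≈ 42.041 × 0.0743/0.9257 ≈ 3.374 mg/L.
Trough 3.4 mg/L vs MEC 1 mg/L: adequate.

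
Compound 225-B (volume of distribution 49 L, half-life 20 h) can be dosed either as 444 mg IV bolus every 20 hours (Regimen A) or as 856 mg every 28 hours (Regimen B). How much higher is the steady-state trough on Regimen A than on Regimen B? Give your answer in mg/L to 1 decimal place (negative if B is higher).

-1.6 mg/L

Regimen A: f = (1/2)^(20/20) ≈ 0.5000; Cmin,ss = (444/49)·f/(1−f) ≈ 9.061 mg/L.
Regimen B: f = (1/2)^(28/20) ≈ 0.3789; Cmin,ss = (856/49)·f/(1−f) ≈ 10.657 mg/L.
Difference ≈ 9.061 − 10.657 ≈ -1.596 mg/L.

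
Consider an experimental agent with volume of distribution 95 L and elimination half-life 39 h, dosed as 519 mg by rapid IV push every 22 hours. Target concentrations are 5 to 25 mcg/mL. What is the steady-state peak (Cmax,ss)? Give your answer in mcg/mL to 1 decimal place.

16.9 mcg/mL

k = ln2/t½ = ln2/39 ≈ 0.017773 h⁻¹; fraction remaining f = e^(−kτ) = e^(−0.017773×22) ≈ 0.6764.
Accumulation ratio R = 1/(1 − f) ≈ 1/0.3236 ≈ 3.0902.
Each bolus raises the concentration by D/Vd = 519/95 ≈ 5.463 mcg/mL.
Steady-state peak Cmax,ss = C₀·R ≈ 5.463 × 3.0902 ≈ 16.882 mcg/mL.
Peak 16.9 mcg/mL vs MTC 25 mcg/mL: below toxic threshold.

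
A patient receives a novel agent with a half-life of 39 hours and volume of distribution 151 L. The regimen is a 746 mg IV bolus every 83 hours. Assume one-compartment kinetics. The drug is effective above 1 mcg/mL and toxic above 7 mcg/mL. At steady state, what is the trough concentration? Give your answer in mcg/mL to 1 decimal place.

k = ln2/t½ = ln2/39 ≈ 0.017773 h⁻¹; fraction remaining f = e^(−kτ) = e^(−0.017773×83) ≈ 0.2287.
Each bolus raises the concentration by D/Vd = 746/151 ≈ 4.940 mcg/mL.
Steady-state trough Cmin,ss = C₀·f/(1−f) ≈ 4.940 × 0.2287/0.7713 ≈ 1.465 mcg/mL.
Trough 1.5 mcg/mL vs MEC 1 mcg/mL: adequate.

1.5 mcg/mL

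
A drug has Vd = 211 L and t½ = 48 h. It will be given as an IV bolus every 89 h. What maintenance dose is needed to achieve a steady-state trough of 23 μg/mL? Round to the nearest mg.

τ/t½ = 89/48 ≈ 1.8542, so f = (1/2)^(89/48) ≈ 0.276592.
Cmin,ss = (D/Vd)·f/(1−f), so D = Cmin,ss·Vd·(1−f)/f.
D = 23 × 211 × (1−f)/f ≈ 23 × 211 × 2.61543 ≈ 12692.68 mg.

12693 mg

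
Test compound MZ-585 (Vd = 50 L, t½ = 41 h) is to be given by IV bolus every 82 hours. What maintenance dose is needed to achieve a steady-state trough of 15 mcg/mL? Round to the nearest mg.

τ/t½ = 82/41 ≈ 2, so f = (1/2)^(82/41) ≈ 0.250000.
Cmin,ss = (D/Vd)·f/(1−f), so D = Cmin,ss·Vd·(1−f)/f.
D = 15 × 50 × (1−f)/f ≈ 15 × 50 × 3.00000 ≈ 2250.00 mg.

2250 mg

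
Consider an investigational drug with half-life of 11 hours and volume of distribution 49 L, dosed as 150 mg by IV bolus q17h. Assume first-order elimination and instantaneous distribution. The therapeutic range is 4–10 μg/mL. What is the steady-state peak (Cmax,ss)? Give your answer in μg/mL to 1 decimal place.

4.7 μg/mL

k = ln2/t½ = ln2/11 ≈ 0.063013 h⁻¹; fraction remaining f = e^(−kτ) = e^(−0.063013×17) ≈ 0.3426.
At steady state, accumulation factor R = 1/(1 − e^(−kτ)) ≈ 1.5211.
Single-dose peak C₀ = D/Vd = 150/49 ≈ 3.061 μg/mL.
Cmax,ss = C₀/(1 − f) ≈ 3.061/0.6574 ≈ 4.656 μg/mL.
Peak 4.7 μg/mL vs MTC 10 μg/mL: below toxic threshold.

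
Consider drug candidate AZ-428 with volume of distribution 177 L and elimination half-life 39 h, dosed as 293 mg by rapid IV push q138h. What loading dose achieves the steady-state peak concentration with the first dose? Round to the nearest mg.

321 mg

f = (1/2)^(138/39) ≈ 0.086063; accumulation ratio R = 1/(1−f) ≈ 1.09417.
Loading dose to hit Cmax,ss on first dose: D_load = D_maint·R ≈ 293 × 1.09417 ≈ 320.59 mg.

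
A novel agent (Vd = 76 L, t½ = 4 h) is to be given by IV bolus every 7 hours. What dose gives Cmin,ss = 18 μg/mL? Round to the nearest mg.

3233 mg

τ/t½ = 7/4 ≈ 1.75, so f = (1/2)^(7/4) ≈ 0.297302.
Cmin,ss = (D/Vd)·f/(1−f), so D = Cmin,ss·Vd·(1−f)/f.
D = 18 × 76 × (1−f)/f ≈ 18 × 76 × 2.36358 ≈ 3233.38 mg.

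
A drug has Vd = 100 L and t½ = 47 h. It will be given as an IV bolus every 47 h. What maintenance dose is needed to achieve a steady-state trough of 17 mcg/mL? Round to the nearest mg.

1700 mg

τ/t½ = 47/47 ≈ 1, so f = (1/2)^(47/47) ≈ 0.500000.
Cmin,ss = (D/Vd)·f/(1−f), so D = Cmin,ss·Vd·(1−f)/f.
D = 17 × 100 × (1−f)/f ≈ 17 × 100 × 1.00000 ≈ 1700.00 mg.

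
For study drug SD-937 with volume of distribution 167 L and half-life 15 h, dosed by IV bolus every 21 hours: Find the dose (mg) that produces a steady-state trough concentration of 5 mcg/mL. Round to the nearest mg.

τ/t½ = 21/15 ≈ 1.4, so f = (1/2)^(21/15) ≈ 0.378929.
Cmin,ss = (D/Vd)·f/(1−f), so D = Cmin,ss·Vd·(1−f)/f.
D = 5 × 167 × (1−f)/f ≈ 5 × 167 × 1.63902 ≈ 1368.58 mg.

1369 mg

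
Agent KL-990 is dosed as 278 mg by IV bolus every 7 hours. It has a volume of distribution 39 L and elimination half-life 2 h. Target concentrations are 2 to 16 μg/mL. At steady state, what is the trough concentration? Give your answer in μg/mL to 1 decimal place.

τ/t½ = 7/2 ≈ 3.5, so fraction remaining f = (1/2)^(7/2) ≈ 0.0884.
Each bolus raises the concentration by D/Vd = 278/39 ≈ 7.128 μg/mL.
Steady-state trough Cmin,ss = C₀·f/(1−f) ≈ 7.128 × 0.0884/0.9116 ≈ 0.691 μg/mL.
Trough 0.7 μg/mL vs MEC 2 μg/mL: subtherapeutic.

0.7 μg/mL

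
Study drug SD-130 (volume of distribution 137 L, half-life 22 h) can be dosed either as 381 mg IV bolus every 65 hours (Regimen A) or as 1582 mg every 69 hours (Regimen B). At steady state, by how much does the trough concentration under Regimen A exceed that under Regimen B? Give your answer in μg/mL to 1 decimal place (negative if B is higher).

-1.1 μg/mL

Regimen A: f = (1/2)^(65/22) ≈ 0.1290; Cmin,ss = (381/137)·f/(1−f) ≈ 0.412 μg/mL.
Regimen B: f = (1/2)^(69/22) ≈ 0.1137; Cmin,ss = (1582/137)·f/(1−f) ≈ 1.481 μg/mL.
Difference ≈ 0.412 − 1.481 ≈ -1.069 μg/mL.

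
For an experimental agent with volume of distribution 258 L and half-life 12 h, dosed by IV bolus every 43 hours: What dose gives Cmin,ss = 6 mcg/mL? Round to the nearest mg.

17007 mg

τ/t½ = 43/12 ≈ 3.5833, so f = (1/2)^(43/12) ≈ 0.083427.
Cmin,ss = (D/Vd)·f/(1−f), so D = Cmin,ss·Vd·(1−f)/f.
D = 6 × 258 × (1−f)/f ≈ 6 × 258 × 10.98653 ≈ 17007.15 mg.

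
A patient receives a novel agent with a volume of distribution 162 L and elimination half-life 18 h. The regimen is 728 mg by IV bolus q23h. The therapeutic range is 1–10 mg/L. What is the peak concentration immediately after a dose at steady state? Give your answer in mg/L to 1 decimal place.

τ/t½ = 23/18 ≈ 1.2778, so fraction remaining f = (1/2)^(23/18) ≈ 0.4124.
Accumulation ratio R = 1/(1 − f) ≈ 1/0.5876 ≈ 1.7018.
Single-dose peak C₀ = D/Vd = 728/162 ≈ 4.494 mg/L.
Cmax,ss = C₀/(1 − f) ≈ 4.494/0.5876 ≈ 7.648 mg/L.
Peak 7.6 mg/L vs MTC 10 mg/L: below toxic threshold.

7.6 mg/L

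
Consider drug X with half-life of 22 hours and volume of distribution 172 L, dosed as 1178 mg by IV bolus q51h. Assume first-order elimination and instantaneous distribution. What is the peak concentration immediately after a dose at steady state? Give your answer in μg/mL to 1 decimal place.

Over one 51-h interval, 51/22 ≈ 2.3182 half-lives elapse, leaving f ≈ 0.2005 of each dose.
Accumulation ratio R = 1/(1 − f) ≈ 1/0.7995 ≈ 1.2508.
Each bolus raises the concentration by D/Vd = 1178/172 ≈ 6.849 μg/mL.
Cmax,ss = C₀/(1 − f) ≈ 6.849/0.7995 ≈ 8.567 μg/mL.

8.6 μg/mL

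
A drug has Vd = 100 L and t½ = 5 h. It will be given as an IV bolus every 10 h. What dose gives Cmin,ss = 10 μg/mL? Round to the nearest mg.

τ/t½ = 10/5 ≈ 2, so f = (1/2)^(10/5) ≈ 0.250000.
Cmin,ss = (D/Vd)·f/(1−f), so D = Cmin,ss·Vd·(1−f)/f.
D = 10 × 100 × (1−f)/f ≈ 10 × 100 × 3.00000 ≈ 3000.00 mg.

3000 mg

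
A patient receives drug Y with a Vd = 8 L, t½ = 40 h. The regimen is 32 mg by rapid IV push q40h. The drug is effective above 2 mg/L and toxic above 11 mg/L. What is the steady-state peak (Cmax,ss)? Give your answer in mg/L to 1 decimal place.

The dosing interval is 1 half-life, so f = 2^(−1) = 0.5.
Accumulation ratio R = 1/(1 − f) = 1/0.5 = 2/1.
Single-dose peak C₀ = D/Vd = 32/8 = 4 mg/L.
Steady-state peak Cmax,ss = C₀·R = 4 × 2/1 ≈ 8.000 mg/L.
Peak 8.0 mg/L vs MTC 11 mg/L: below toxic threshold.

8.0 mg/L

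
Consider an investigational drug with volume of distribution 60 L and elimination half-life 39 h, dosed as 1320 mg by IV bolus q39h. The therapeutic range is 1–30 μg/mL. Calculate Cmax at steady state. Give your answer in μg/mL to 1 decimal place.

44.0 μg/mL

τ = 39 h = 1 half-life, so f = (1/2)^1 = 0.5.
Accumulation ratio R = 1/(1 − f) = 1/0.5 = 2/1.
Single-dose peak C₀ = D/Vd = 1320/60 = 22 μg/mL.
Steady-state peak Cmax,ss = C₀·R = 22 × 2/1 ≈ 44.000 μg/mL.
Peak 44.0 μg/mL vs MTC 30 μg/mL: exceeds toxic threshold.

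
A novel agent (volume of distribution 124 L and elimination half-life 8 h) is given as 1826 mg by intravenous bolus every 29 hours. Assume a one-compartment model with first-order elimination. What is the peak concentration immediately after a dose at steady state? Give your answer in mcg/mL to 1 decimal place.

16.0 mcg/mL

τ/t½ = 29/8 ≈ 3.625, so fraction remaining f = (1/2)^(29/8) ≈ 0.0811.
At steady state, accumulation factor R = 1/(1 − e^(−kτ)) ≈ 1.0883.
Single-dose peak C₀ = D/Vd = 1826/124 ≈ 14.726 mcg/mL.
Steady-state peak Cmax,ss = C₀·R ≈ 14.726 × 1.0883 ≈ 16.026 mcg/mL.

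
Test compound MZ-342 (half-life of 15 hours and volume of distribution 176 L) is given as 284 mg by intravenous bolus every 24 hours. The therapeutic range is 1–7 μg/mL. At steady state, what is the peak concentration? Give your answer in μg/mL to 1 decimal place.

τ/t½ = 24/15 ≈ 1.6, so fraction remaining f = (1/2)^(24/15) ≈ 0.3299.
Accumulation ratio R = 1/(1 − f) ≈ 1/0.6701 ≈ 1.4923.
Each bolus raises the concentration by D/Vd = 284/176 ≈ 1.614 μg/mL.
Steady-state peak Cmax,ss = C₀·R ≈ 1.614 × 1.4923 ≈ 2.409 μg/mL.
Peak 2.4 μg/mL vs MTC 7 μg/mL: below toxic threshold.

2.4 μg/mL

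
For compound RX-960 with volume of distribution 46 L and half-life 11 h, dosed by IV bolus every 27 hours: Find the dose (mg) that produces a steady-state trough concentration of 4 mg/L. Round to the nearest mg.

825 mg

τ/t½ = 27/11 ≈ 2.4545, so f = (1/2)^(27/11) ≈ 0.182435.
Cmin,ss = (D/Vd)·f/(1−f), so D = Cmin,ss·Vd·(1−f)/f.
D = 4 × 46 × (1−f)/f ≈ 4 × 46 × 4.48140 ≈ 824.58 mg.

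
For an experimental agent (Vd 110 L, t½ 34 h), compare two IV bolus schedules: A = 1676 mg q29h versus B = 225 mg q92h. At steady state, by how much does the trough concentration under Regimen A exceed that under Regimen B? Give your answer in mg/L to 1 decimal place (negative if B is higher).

Regimen A: f = (1/2)^(29/34) ≈ 0.5537; Cmin,ss = (1676/110)·f/(1−f) ≈ 18.903 mg/L.
Regimen B: f = (1/2)^(92/34) ≈ 0.1533; Cmin,ss = (225/110)·f/(1−f) ≈ 0.370 mg/L.
Difference ≈ 18.903 − 0.370 ≈ 18.533 mg/L.

18.5 mg/L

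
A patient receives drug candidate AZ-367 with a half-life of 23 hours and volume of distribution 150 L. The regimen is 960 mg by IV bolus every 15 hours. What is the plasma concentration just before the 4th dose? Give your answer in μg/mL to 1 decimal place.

8.3 μg/mL

f = (1/2)^(τ/t½) = (1/2)^(15/23) ≈ 0.6363.
C₀ = D/Vd = 960/150 ≈ 6.400 μg/mL.
Before the 4th dose, 3 doses have been given. Superposition: Cmin = C₀·(f + f² + … + f^3).
≈ 6.400 × (0.6363 + 0.4049 + 0.2576) ≈ 6.400 × 1.2988 ≈ 8.312 μg/mL.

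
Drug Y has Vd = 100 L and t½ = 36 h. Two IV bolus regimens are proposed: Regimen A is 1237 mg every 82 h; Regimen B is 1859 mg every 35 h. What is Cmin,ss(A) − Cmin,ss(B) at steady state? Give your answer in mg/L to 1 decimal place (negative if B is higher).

Regimen A: f = (1/2)^(82/36) ≈ 0.2062; Cmin,ss = (1237/100)·f/(1−f) ≈ 3.213 mg/L.
Regimen B: f = (1/2)^(35/36) ≈ 0.5097; Cmin,ss = (1859/100)·f/(1−f) ≈ 19.326 mg/L.
Difference ≈ 3.213 − 19.326 ≈ -16.113 mg/L.

-16.1 mg/L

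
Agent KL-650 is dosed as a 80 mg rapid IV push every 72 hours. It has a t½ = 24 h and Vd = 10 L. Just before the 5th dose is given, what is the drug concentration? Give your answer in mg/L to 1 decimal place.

f = (1/2)^(τ/t½) = (1/2)^(72/24) ≈ 0.1250.
C₀ = D/Vd = 80/10 ≈ 8.000 mg/L.
Before the 5th dose, 4 doses have been given. Superposition: Cmin = C₀·(f + f² + … + f^4).
≈ 8.000 × (0.1250 + 0.0156 + 0.0020 + 0.0002) ≈ 8.000 × 0.1428 ≈ 1.142 mg/L.

1.1 mg/L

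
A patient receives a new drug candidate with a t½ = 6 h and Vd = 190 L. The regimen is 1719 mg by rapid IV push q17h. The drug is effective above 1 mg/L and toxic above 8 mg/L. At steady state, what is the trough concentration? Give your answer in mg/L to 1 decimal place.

1.5 mg/L

τ/t½ = 17/6 ≈ 2.8333, so fraction remaining f = (1/2)^(17/6) ≈ 0.1403.
At steady state, accumulation factor R = 1/(1 − e^(−kτ)) ≈ 1.1632.
Each bolus raises the concentration by D/Vd = 1719/190 ≈ 9.047 mg/L.
Cmax,ss = C₀/(1 − f) ≈ 9.047/0.8597 ≈ 10.523 mg/L.
Steady-state trough Cmin,ss = Cmax,ss·f ≈ 10.523 × 0.1403 ≈ 1.476 mg/L.
Trough 1.5 mg/L vs MEC 1 mg/L: adequate.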